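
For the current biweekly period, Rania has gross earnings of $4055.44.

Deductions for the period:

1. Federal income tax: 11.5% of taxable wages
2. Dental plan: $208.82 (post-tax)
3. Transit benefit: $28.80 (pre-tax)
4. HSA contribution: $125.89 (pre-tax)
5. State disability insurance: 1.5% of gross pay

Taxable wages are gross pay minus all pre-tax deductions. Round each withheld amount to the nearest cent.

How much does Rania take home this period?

$3182.51

Transit benefit: $28.80
HSA contribution: $125.89
Pre-tax total = $28.80 + $125.89 = $154.69
Taxable wages = $4055.44 − $154.69 = $3900.75
Federal income tax: $3900.75 × 0.115 = $448.59
State disability insurance: $4055.44 × 0.015 = $60.83
Dental plan: $208.82
Total deductions = $28.80 + $125.89 + $448.59 + $60.83 + $208.82 = $872.93
Net pay = $4055.44 − $872.93 = $3182.51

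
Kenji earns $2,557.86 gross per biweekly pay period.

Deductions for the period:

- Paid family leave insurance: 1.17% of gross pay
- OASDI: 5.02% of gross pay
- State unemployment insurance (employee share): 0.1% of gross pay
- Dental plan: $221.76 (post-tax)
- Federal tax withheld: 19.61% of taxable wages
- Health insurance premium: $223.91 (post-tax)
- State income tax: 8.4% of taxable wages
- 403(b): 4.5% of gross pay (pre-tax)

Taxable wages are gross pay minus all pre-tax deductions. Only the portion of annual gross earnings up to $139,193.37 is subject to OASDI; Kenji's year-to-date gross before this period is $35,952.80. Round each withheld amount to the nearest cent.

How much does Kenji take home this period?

$1,151.98

403(b): $2,557.86 × 0.045 = $115.10
Taxable wages = $2,557.86 − $115.10 = $2,442.76
Federal tax withheld: $2,442.76 × 0.1961 = $479.03
State income tax: $2,442.76 × 0.084 = $205.19
Paid family leave insurance: $2,557.86 × 0.0117 = $29.93
OASDI: cap not yet reached, full $2,557.86 is subject → $2,557.86 × 0.0502 = $128.40
State unemployment insurance (employee share): $2,557.86 × 0.001 = $2.56
Dental plan: $221.76
Health insurance premium: $223.91
Total deductions = $115.10 + $479.03 + $205.19 + $29.93 + $128.40 + $2.56 + $221.76 + $223.91 = $1,405.88
Net pay = $2,557.86 − $1,405.88 = $1,151.98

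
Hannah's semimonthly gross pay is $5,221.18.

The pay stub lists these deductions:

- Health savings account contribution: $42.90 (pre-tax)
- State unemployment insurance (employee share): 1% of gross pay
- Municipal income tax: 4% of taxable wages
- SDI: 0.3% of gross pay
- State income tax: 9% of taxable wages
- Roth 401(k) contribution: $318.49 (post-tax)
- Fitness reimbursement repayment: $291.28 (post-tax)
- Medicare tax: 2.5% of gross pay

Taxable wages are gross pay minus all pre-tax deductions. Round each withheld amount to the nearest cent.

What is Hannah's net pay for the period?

Health savings account contribution: $42.90
Taxable wages = $5,221.18 − $42.90 = $5,178.28
Municipal income tax: $5,178.28 × 0.04 = $207.13
State income tax: $5,178.28 × 0.09 = $466.05
Medicare tax: $5,221.18 × 0.025 = $130.53
State unemployment insurance (employee share): $5,221.18 × 0.01 = $52.21
SDI: $5,221.18 × 0.003 = $15.66
Roth 401(k) contribution: $318.49
Fitness reimbursement repayment: $291.28
Total deductions = $42.90 + $207.13 + $466.05 + $130.53 + $52.21 + $15.66 + $318.49 + $291.28 = $1,524.25
Net pay = $5,221.18 − $1,524.25 = $3,696.93

$3,696.93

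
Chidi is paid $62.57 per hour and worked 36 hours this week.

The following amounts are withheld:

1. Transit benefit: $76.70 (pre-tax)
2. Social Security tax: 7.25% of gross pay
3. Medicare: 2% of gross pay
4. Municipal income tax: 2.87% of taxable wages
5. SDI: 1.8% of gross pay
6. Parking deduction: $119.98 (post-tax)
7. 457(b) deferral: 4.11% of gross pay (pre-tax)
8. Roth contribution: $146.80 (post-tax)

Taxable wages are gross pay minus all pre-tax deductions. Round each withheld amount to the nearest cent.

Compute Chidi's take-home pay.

Gross pay: 36 × $62.57 = $2,252.52
457(b) deferral: $2,252.52 × 0.0411 = $92.58
Transit benefit: $76.70
Pre-tax total = $92.58 + $76.70 = $169.28
Taxable wages = $2,252.52 − $169.28 = $2,083.24
Municipal income tax: $2,083.24 × 0.0287 = $59.79
Medicare: $2,252.52 × 0.02 = $45.05
Social Security tax: $2,252.52 × 0.0725 = $163.31
SDI: $2,252.52 × 0.018 = $40.55
Parking deduction: $119.98
Roth contribution: $146.80
Total deductions = $92.58 + $76.70 + $59.79 + $45.05 + $163.31 + $40.55 + $119.98 + $146.80 = $744.76
Net pay = $2,252.52 − $744.76 = $1,507.76

$1,507.76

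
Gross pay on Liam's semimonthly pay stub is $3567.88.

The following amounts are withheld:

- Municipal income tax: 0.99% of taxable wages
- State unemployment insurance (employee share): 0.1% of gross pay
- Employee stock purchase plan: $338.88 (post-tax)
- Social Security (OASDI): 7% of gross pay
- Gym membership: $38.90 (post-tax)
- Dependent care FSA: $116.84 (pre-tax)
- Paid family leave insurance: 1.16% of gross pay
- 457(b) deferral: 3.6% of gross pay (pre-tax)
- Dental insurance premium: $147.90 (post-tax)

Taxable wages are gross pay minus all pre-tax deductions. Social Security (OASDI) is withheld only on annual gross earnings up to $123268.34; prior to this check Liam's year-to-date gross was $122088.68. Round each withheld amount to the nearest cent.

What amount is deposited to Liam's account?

$2636.49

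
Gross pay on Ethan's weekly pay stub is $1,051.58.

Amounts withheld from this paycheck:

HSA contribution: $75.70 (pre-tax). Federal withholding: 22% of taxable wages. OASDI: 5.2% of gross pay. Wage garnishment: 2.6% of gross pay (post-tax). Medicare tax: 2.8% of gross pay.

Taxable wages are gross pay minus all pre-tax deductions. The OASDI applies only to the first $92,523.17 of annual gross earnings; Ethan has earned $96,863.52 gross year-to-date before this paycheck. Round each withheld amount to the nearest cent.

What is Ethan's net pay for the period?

HSA contribution: $75.70
Taxable wages = $1,051.58 − $75.70 = $975.88
Federal withholding: $975.88 × 0.22 = $214.69
OASDI: annual cap $92,523.17 already reached (YTD $96,863.52), so $0.00
Medicare tax: $1,051.58 × 0.028 = $29.44
Wage garnishment: $1,051.58 × 0.026 = $27.34
Total deductions = $75.70 + $214.69 + $0.00 + $29.44 + $27.34 = $347.17
Net pay = $1,051.58 − $347.17 = $704.41

$704.41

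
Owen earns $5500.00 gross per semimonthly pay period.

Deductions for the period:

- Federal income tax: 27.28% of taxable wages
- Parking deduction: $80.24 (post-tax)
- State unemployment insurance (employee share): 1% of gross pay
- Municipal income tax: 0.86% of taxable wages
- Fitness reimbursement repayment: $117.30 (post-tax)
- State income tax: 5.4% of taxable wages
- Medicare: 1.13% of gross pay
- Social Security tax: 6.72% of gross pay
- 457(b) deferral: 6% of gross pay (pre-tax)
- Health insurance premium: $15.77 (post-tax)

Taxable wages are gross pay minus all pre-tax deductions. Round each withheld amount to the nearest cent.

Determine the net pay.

457(b) deferral: $5500.00 × 0.06 = $330.00
Taxable wages = $5500.00 − $330.00 = $5170.00
State income tax: $5170.00 × 0.054 = $279.18
Municipal income tax: $5170.00 × 0.0086 = $44.46
Federal income tax: $5170.00 × 0.2728 = $1410.38
Social Security tax: $5500.00 × 0.0672 = $369.60
State unemployment insurance (employee share): $5500.00 × 0.01 = $55.00
Medicare: $5500.00 × 0.0113 = $62.15
Health insurance premium: $15.77
Fitness reimbursement repayment: $117.30
Parking deduction: $80.24
Total deductions = $330.00 + $279.18 + $44.46 + $1410.38 + $369.60 + $55.00 + $62.15 + $15.77 + $117.30 + $80.24 = $2764.08
Net pay = $5500.00 − $2764.08 = $2735.92

$2735.92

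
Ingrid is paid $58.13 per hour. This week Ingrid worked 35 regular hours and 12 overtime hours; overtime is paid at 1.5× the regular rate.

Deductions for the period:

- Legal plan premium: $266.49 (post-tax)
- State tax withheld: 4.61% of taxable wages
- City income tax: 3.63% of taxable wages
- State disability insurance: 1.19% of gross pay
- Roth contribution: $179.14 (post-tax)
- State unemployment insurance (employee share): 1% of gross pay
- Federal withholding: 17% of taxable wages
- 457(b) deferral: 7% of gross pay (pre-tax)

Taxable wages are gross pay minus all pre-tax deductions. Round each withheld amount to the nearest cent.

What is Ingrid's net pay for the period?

$1,628.94

Regular pay: 35 × $58.13 = $2,034.55
Overtime pay: 12 × $58.13 × 1.5 = $1,046.34
Gross pay = $2,034.55 + $1,046.34 = $3,080.89
457(b) deferral: $3,080.89 × 0.07 = $215.66
Taxable wages = $3,080.89 − $215.66 = $2,865.23
State tax withheld: $2,865.23 × 0.0461 = $132.09
City income tax: $2,865.23 × 0.0363 = $104.01
Federal withholding: $2,865.23 × 0.17 = $487.09
State disability insurance: $3,080.89 × 0.0119 = $36.66
State unemployment insurance (employee share): $3,080.89 × 0.01 = $30.81
Legal plan premium: $266.49
Roth contribution: $179.14
Total deductions = $215.66 + $132.09 + $104.01 + $487.09 + $36.66 + $30.81 + $266.49 + $179.14 = $1,451.95
Net pay = $3,080.89 − $1,451.95 = $1,628.94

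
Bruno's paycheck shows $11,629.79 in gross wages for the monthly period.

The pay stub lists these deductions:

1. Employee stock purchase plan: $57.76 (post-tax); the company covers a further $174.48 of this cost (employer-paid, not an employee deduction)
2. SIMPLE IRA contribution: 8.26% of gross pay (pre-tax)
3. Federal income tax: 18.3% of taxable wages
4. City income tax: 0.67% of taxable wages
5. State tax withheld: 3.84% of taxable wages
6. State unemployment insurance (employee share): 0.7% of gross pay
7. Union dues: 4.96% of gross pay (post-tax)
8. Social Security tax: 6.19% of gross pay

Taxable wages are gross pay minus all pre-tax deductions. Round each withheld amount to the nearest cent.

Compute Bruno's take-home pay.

$6,799.64

SIMPLE IRA contribution: $11,629.79 × 0.0826 = $960.62
Taxable wages = $11,629.79 − $960.62 = $10,669.17
State tax withheld: $10,669.17 × 0.0384 = $409.70
Federal income tax: $10,669.17 × 0.183 = $1,952.46
City income tax: $10,669.17 × 0.0067 = $71.48
State unemployment insurance (employee share): $11,629.79 × 0.007 = $81.41
Social Security tax: $11,629.79 × 0.0619 = $719.88
Union dues: $11,629.79 × 0.0496 = $576.84
Employee stock purchase plan: $57.76
(Employer's $174.48 toward employee stock purchase plan is not withheld from the employee.)
Total deductions = $960.62 + $409.70 + $1,952.46 + $71.48 + $81.41 + $719.88 + $576.84 + $57.76 = $4,830.15
Net pay = $11,629.79 − $4,830.15 = $6,799.64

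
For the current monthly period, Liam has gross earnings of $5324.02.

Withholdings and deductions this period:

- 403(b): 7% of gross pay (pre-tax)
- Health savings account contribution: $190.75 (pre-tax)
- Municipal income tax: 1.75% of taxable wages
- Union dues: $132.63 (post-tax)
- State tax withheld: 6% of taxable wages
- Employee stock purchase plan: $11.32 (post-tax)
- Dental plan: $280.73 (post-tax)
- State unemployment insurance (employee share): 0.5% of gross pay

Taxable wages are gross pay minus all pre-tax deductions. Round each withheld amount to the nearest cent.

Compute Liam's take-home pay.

$3940.34

403(b): $5324.02 × 0.07 = $372.68
Health savings account contribution: $190.75
Pre-tax total = $372.68 + $190.75 = $563.43
Taxable wages = $5324.02 − $563.43 = $4760.59
State tax withheld: $4760.59 × 0.06 = $285.64
Municipal income tax: $4760.59 × 0.0175 = $83.31
State unemployment insurance (employee share): $5324.02 × 0.005 = $26.62
Employee stock purchase plan: $11.32
Dental plan: $280.73
Union dues: $132.63
Total deductions = $372.68 + $190.75 + $285.64 + $83.31 + $26.62 + $11.32 + $280.73 + $132.63 = $1383.68
Net pay = $5324.02 − $1383.68 = $3940.34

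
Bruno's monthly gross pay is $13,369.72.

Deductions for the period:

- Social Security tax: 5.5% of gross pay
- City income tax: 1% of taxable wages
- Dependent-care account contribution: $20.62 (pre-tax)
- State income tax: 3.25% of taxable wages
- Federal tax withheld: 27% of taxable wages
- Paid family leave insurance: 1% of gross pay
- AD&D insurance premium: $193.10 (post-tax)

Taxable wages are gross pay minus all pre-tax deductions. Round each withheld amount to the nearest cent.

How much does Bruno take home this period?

$8,115.37

Dependent-care account contribution: $20.62
Taxable wages = $13,369.72 − $20.62 = $13,349.10
State income tax: $13,349.10 × 0.0325 = $433.85
Federal tax withheld: $13,349.10 × 0.27 = $3,604.26
City income tax: $13,349.10 × 0.01 = $133.49
Paid family leave insurance: $13,369.72 × 0.01 = $133.70
Social Security tax: $13,369.72 × 0.055 = $735.33
AD&D insurance premium: $193.10
Total deductions = $20.62 + $433.85 + $3,604.26 + $133.49 + $133.70 + $735.33 + $193.10 = $5,254.35
Net pay = $13,369.72 − $5,254.35 = $8,115.37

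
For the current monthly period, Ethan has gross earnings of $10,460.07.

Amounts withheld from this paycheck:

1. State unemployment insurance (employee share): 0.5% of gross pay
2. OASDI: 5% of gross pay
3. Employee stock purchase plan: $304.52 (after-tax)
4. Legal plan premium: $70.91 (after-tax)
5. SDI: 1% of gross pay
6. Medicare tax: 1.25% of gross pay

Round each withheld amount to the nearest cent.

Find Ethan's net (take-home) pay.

$9,273.99

OASDI: $10,460.07 × 0.05 = $523.00
State unemployment insurance (employee share): $10,460.07 × 0.005 = $52.30
Medicare tax: $10,460.07 × 0.0125 = $130.75
SDI: $10,460.07 × 0.01 = $104.60
Legal plan premium: $70.91
Employee stock purchase plan: $304.52
Total deductions = $523.00 + $52.30 + $130.75 + $104.60 + $70.91 + $304.52 = $1,186.08
Net pay = $10,460.07 − $1,186.08 = $9,273.99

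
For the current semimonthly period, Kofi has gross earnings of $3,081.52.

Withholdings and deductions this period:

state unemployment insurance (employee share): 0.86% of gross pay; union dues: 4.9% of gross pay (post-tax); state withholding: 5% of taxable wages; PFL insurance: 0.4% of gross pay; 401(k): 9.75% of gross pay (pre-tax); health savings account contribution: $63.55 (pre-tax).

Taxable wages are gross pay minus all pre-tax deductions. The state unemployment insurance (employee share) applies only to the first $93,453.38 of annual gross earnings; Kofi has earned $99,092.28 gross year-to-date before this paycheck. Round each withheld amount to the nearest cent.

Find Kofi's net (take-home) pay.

Health savings account contribution: $63.55
401(k): $3,081.52 × 0.0975 = $300.45
Pre-tax total = $63.55 + $300.45 = $364.00
Taxable wages = $3,081.52 − $364.00 = $2,717.52
State withholding: $2,717.52 × 0.05 = $135.88
State unemployment insurance (employee share): annual cap $93,453.38 already reached (YTD $99,092.28), so $0.00
PFL insurance: $3,081.52 × 0.004 = $12.33
Union dues: $3,081.52 × 0.049 = $150.99
Total deductions = $63.55 + $300.45 + $135.88 + $0.00 + $12.33 + $150.99 = $663.20
Net pay = $3,081.52 − $663.20 = $2,418.32

$2,418.32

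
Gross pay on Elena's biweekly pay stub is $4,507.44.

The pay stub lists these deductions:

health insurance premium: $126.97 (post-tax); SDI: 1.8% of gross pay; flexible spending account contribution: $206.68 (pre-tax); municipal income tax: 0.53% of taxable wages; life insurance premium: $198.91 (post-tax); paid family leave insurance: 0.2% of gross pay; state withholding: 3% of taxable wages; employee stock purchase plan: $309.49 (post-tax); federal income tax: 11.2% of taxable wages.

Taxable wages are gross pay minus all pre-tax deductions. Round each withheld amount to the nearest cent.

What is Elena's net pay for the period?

$2,941.75

Flexible spending account contribution: $206.68
Taxable wages = $4,507.44 − $206.68 = $4,300.76
State withholding: $4,300.76 × 0.03 = $129.02
Federal income tax: $4,300.76 × 0.112 = $481.69
Municipal income tax: $4,300.76 × 0.0053 = $22.79
SDI: $4,507.44 × 0.018 = $81.13
Paid family leave insurance: $4,507.44 × 0.002 = $9.01
Health insurance premium: $126.97
Employee stock purchase plan: $309.49
Life insurance premium: $198.91
Total deductions = $206.68 + $129.02 + $481.69 + $22.79 + $81.13 + $9.01 + $126.97 + $309.49 + $198.91 = $1,565.69
Net pay = $4,507.44 − $1,565.69 = $2,941.75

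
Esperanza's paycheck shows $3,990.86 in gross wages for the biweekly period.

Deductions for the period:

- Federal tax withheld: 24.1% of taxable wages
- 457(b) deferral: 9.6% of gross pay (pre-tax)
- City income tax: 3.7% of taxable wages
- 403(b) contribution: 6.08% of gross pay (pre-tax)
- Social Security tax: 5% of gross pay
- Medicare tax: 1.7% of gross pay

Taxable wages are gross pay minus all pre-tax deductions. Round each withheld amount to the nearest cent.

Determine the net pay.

457(b) deferral: $3,990.86 × 0.096 = $383.12
403(b) contribution: $3,990.86 × 0.0608 = $242.64
Pre-tax total = $383.12 + $242.64 = $625.76
Taxable wages = $3,990.86 − $625.76 = $3,365.10
City income tax: $3,365.10 × 0.037 = $124.51
Federal tax withheld: $3,365.10 × 0.241 = $810.99
Medicare tax: $3,990.86 × 0.017 = $67.84
Social Security tax: $3,990.86 × 0.05 = $199.54
Total deductions = $383.12 + $242.64 + $124.51 + $810.99 + $67.84 + $199.54 = $1,828.64
Net pay = $3,990.86 − $1,828.64 = $2,162.22

$2,162.22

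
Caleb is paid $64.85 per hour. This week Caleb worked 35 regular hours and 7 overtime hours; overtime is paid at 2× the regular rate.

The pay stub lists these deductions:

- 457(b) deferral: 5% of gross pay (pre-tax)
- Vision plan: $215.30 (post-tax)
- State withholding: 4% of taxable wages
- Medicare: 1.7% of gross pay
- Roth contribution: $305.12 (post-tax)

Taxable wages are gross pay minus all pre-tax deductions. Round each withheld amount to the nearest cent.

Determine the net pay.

Regular pay: 35 × $64.85 = $2,269.75
Overtime pay: 7 × $64.85 × 2 = $907.90
Gross pay = $2,269.75 + $907.90 = $3,177.65
457(b) deferral: $3,177.65 × 0.05 = $158.88
Taxable wages = $3,177.65 − $158.88 = $3,018.77
State withholding: $3,018.77 × 0.04 = $120.75
Medicare: $3,177.65 × 0.017 = $54.02
Vision plan: $215.30
Roth contribution: $305.12
Total deductions = $158.88 + $120.75 + $54.02 + $215.30 + $305.12 = $854.07
Net pay = $3,177.65 − $854.07 = $2,323.58

$2,323.58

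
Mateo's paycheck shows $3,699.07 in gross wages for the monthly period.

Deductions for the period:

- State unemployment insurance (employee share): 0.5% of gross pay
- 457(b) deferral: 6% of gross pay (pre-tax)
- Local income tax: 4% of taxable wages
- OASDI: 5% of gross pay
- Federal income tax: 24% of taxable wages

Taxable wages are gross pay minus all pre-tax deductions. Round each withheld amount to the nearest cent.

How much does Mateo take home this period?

$2,300.08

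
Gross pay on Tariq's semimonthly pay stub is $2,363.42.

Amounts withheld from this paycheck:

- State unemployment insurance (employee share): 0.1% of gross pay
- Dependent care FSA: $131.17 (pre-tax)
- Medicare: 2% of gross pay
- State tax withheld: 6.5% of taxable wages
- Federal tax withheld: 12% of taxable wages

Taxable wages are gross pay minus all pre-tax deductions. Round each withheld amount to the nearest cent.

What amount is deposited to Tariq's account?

$1,769.65

Dependent care FSA: $131.17
Taxable wages = $2,363.42 − $131.17 = $2,232.25
Federal tax withheld: $2,232.25 × 0.12 = $267.87
State tax withheld: $2,232.25 × 0.065 = $145.10
Medicare: $2,363.42 × 0.02 = $47.27
State unemployment insurance (employee share): $2,363.42 × 0.001 = $2.36
Total deductions = $131.17 + $267.87 + $145.10 + $47.27 + $2.36 = $593.77
Net pay = $2,363.42 − $593.77 = $1,769.65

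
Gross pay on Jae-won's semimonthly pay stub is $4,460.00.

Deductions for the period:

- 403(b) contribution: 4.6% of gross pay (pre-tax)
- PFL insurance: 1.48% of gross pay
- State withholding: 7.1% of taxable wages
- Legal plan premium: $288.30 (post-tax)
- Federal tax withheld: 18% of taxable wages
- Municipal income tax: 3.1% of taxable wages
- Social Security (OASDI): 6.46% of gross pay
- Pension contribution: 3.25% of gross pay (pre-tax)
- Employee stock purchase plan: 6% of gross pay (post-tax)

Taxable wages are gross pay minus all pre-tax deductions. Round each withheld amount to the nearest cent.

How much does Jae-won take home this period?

$2,040.87

403(b) contribution: $4,460.00 × 0.046 = $205.16
Pension contribution: $4,460.00 × 0.0325 = $144.95
Pre-tax total = $205.16 + $144.95 = $350.11
Taxable wages = $4,460.00 − $350.11 = $4,109.89
State withholding: $4,109.89 × 0.071 = $291.80
Federal tax withheld: $4,109.89 × 0.18 = $739.78
Municipal income tax: $4,109.89 × 0.031 = $127.41
Social Security (OASDI): $4,460.00 × 0.0646 = $288.12
PFL insurance: $4,460.00 × 0.0148 = $66.01
Employee stock purchase plan: $4,460.00 × 0.06 = $267.60
Legal plan premium: $288.30
Total deductions = $205.16 + $144.95 + $291.80 + $739.78 + $127.41 + $288.12 + $66.01 + $267.60 + $288.30 = $2,419.13
Net pay = $4,460.00 − $2,419.13 = $2,040.87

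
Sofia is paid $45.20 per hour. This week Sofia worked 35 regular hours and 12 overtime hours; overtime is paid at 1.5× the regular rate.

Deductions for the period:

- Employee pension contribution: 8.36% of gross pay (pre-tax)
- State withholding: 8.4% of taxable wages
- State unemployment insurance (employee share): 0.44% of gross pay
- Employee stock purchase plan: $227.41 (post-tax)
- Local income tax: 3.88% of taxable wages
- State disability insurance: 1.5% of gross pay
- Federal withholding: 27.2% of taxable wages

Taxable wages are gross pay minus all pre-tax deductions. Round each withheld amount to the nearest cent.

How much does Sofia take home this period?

Regular pay: 35 × $45.20 = $1582.00
Overtime pay: 12 × $45.20 × 1.5 = $813.60
Gross pay = $1582.00 + $813.60 = $2395.60
Employee pension contribution: $2395.60 × 0.0836 = $200.27
Taxable wages = $2395.60 − $200.27 = $2195.33
State withholding: $2195.33 × 0.084 = $184.41
Federal withholding: $2195.33 × 0.272 = $597.13
Local income tax: $2195.33 × 0.0388 = $85.18
State unemployment insurance (employee share): $2395.60 × 0.0044 = $10.54
State disability insurance: $2395.60 × 0.015 = $35.93
Employee stock purchase plan: $227.41
Total deductions = $200.27 + $184.41 + $597.13 + $85.18 + $10.54 + $35.93 + $227.41 = $1340.87
Net pay = $2395.60 − $1340.87 = $1054.73

$1054.73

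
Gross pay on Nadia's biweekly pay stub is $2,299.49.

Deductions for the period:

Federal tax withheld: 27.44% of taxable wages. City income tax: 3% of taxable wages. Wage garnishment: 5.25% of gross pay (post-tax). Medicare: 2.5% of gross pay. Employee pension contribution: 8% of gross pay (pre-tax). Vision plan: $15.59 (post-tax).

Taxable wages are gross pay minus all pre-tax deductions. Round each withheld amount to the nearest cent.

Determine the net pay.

Employee pension contribution: $2,299.49 × 0.08 = $183.96
Taxable wages = $2,299.49 − $183.96 = $2,115.53
City income tax: $2,115.53 × 0.03 = $63.47
Federal tax withheld: $2,115.53 × 0.2744 = $580.50
Medicare: $2,299.49 × 0.025 = $57.49
Wage garnishment: $2,299.49 × 0.0525 = $120.72
Vision plan: $15.59
Total deductions = $183.96 + $63.47 + $580.50 + $57.49 + $120.72 + $15.59 = $1,021.73
Net pay = $2,299.49 − $1,021.73 = $1,277.76

$1,277.76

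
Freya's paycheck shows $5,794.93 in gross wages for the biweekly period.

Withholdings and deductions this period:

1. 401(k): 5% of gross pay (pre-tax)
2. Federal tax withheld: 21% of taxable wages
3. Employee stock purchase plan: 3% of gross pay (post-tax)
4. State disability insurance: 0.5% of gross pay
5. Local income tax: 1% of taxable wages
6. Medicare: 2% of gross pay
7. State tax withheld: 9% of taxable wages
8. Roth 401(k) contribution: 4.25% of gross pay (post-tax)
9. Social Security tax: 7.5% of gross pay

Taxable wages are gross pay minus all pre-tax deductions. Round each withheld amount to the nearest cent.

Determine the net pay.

401(k): $5,794.93 × 0.05 = $289.75
Taxable wages = $5,794.93 − $289.75 = $5,505.18
Local income tax: $5,505.18 × 0.01 = $55.05
State tax withheld: $5,505.18 × 0.09 = $495.47
Federal tax withheld: $5,505.18 × 0.21 = $1,156.09
Social Security tax: $5,794.93 × 0.075 = $434.62
Medicare: $5,794.93 × 0.02 = $115.90
State disability insurance: $5,794.93 × 0.005 = $28.97
Roth 401(k) contribution: $5,794.93 × 0.0425 = $246.28
Employee stock purchase plan: $5,794.93 × 0.03 = $173.85
Total deductions = $289.75 + $55.05 + $495.47 + $1,156.09 + $434.62 + $115.90 + $28.97 + $246.28 + $173.85 = $2,995.98
Net pay = $5,794.93 − $2,995.98 = $2,798.95

$2,798.95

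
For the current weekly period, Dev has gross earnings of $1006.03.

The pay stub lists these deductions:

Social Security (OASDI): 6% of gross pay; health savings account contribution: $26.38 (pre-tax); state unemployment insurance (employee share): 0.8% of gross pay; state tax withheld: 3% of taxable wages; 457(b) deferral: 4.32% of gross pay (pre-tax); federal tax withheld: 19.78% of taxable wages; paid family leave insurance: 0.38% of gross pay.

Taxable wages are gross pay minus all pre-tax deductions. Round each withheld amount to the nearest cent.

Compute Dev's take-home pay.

$650.69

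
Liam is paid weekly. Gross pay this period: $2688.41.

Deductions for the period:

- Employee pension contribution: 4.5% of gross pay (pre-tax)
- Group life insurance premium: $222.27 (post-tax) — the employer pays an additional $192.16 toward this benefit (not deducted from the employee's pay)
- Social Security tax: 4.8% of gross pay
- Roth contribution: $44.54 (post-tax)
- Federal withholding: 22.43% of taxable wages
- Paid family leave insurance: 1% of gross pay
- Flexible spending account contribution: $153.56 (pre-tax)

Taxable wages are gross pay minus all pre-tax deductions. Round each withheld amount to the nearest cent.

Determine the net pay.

Employee pension contribution: $2688.41 × 0.045 = $120.98
Flexible spending account contribution: $153.56
Pre-tax total = $120.98 + $153.56 = $274.54
Taxable wages = $2688.41 − $274.54 = $2413.87
Federal withholding: $2413.87 × 0.2243 = $541.43
Social Security tax: $2688.41 × 0.048 = $129.04
Paid family leave insurance: $2688.41 × 0.01 = $26.88
Group life insurance premium: $222.27
Roth contribution: $44.54
(Employer's $192.16 toward group life insurance premium is not withheld from the employee.)
Total deductions = $120.98 + $153.56 + $541.43 + $129.04 + $26.88 + $222.27 + $44.54 = $1238.70
Net pay = $2688.41 − $1238.70 = $1449.71

$1449.71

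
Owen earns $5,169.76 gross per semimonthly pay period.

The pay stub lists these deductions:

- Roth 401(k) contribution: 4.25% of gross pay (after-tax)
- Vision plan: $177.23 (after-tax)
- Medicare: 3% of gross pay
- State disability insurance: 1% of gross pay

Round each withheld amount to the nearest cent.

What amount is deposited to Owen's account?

State disability insurance: $5,169.76 × 0.01 = $51.70
Medicare: $5,169.76 × 0.03 = $155.09
Vision plan: $177.23
Roth 401(k) contribution: $5,169.76 × 0.0425 = $219.71
Total deductions = $51.70 + $155.09 + $177.23 + $219.71 = $603.73
Net pay = $5,169.76 − $603.73 = $4,566.03

$4,566.03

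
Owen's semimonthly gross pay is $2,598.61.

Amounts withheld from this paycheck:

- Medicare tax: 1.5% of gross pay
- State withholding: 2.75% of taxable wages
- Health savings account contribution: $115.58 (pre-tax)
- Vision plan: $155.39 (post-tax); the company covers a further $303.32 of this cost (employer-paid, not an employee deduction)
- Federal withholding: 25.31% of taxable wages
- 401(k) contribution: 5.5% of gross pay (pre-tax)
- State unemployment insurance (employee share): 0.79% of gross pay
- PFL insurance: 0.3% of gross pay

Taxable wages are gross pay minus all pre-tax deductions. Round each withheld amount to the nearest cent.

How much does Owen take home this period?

401(k) contribution: $2,598.61 × 0.055 = $142.92
Health savings account contribution: $115.58
Pre-tax total = $142.92 + $115.58 = $258.50
Taxable wages = $2,598.61 − $258.50 = $2,340.11
State withholding: $2,340.11 × 0.0275 = $64.35
Federal withholding: $2,340.11 × 0.2531 = $592.28
Medicare tax: $2,598.61 × 0.015 = $38.98
State unemployment insurance (employee share): $2,598.61 × 0.0079 = $20.53
PFL insurance: $2,598.61 × 0.003 = $7.80
Vision plan: $155.39
(Employer's $303.32 toward vision plan is not withheld from the employee.)
Total deductions = $142.92 + $115.58 + $64.35 + $592.28 + $38.98 + $20.53 + $7.80 + $155.39 = $1,137.83
Net pay = $2,598.61 − $1,137.83 = $1,460.78

$1,460.78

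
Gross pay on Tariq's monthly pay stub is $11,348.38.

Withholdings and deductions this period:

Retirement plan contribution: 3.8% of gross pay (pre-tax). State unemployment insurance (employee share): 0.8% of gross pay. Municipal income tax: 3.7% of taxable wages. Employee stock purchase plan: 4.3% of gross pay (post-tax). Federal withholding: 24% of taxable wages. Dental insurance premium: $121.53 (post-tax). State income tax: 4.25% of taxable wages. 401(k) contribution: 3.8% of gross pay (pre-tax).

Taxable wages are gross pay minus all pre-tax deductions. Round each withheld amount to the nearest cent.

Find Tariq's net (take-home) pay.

Retirement plan contribution: $11,348.38 × 0.038 = $431.24
401(k) contribution: $11,348.38 × 0.038 = $431.24
Pre-tax total = $431.24 + $431.24 = $862.48
Taxable wages = $11,348.38 − $862.48 = $10,485.90
Municipal income tax: $10,485.90 × 0.037 = $387.98
Federal withholding: $10,485.90 × 0.24 = $2,516.62
State income tax: $10,485.90 × 0.0425 = $445.65
State unemployment insurance (employee share): $11,348.38 × 0.008 = $90.79
Employee stock purchase plan: $11,348.38 × 0.043 = $487.98
Dental insurance premium: $121.53
Total deductions = $431.24 + $431.24 + $387.98 + $2,516.62 + $445.65 + $90.79 + $487.98 + $121.53 = $4,913.03
Net pay = $11,348.38 − $4,913.03 = $6,435.35

$6,435.35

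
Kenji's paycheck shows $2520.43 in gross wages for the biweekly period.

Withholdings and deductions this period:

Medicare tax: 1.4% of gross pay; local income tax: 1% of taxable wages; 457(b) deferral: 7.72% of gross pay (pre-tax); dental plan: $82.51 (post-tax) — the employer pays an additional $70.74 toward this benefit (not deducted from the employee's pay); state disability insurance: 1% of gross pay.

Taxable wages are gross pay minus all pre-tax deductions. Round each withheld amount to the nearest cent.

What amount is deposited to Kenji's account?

$2159.59

457(b) deferral: $2520.43 × 0.0772 = $194.58
Taxable wages = $2520.43 − $194.58 = $2325.85
Local income tax: $2325.85 × 0.01 = $23.26
Medicare tax: $2520.43 × 0.014 = $35.29
State disability insurance: $2520.43 × 0.01 = $25.20
Dental plan: $82.51
(Employer's $70.74 toward dental plan is not withheld from the employee.)
Total deductions = $194.58 + $23.26 + $35.29 + $25.20 + $82.51 = $360.84
Net pay = $2520.43 − $360.84 = $2159.59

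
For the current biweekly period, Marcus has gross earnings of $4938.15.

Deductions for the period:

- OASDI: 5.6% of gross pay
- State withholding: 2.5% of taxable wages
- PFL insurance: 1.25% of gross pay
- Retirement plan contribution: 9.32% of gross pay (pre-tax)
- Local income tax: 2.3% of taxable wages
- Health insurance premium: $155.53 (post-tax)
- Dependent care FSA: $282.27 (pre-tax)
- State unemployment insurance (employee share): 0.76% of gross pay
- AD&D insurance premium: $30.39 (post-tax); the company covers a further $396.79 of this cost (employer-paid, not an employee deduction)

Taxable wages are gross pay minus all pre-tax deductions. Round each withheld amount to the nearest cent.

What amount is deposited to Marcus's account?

$3432.53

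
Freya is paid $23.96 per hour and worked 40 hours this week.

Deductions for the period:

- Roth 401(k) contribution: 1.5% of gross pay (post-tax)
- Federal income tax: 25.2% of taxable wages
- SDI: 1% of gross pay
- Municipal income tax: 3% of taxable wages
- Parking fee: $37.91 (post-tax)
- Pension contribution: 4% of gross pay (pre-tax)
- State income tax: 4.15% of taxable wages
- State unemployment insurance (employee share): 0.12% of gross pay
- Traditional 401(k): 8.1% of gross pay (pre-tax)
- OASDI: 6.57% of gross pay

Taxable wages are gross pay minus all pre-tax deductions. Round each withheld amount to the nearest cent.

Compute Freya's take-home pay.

Gross pay: 40 × $23.96 = $958.40
Traditional 401(k): $958.40 × 0.081 = $77.63
Pension contribution: $958.40 × 0.04 = $38.34
Pre-tax total = $77.63 + $38.34 = $115.97
Taxable wages = $958.40 − $115.97 = $842.43
Municipal income tax: $842.43 × 0.03 = $25.27
Federal income tax: $842.43 × 0.252 = $212.29
State income tax: $842.43 × 0.0415 = $34.96
State unemployment insurance (employee share): $958.40 × 0.0012 = $1.15
SDI: $958.40 × 0.01 = $9.58
OASDI: $958.40 × 0.0657 = $62.97
Parking fee: $37.91
Roth 401(k) contribution: $958.40 × 0.015 = $14.38
Total deductions = $77.63 + $38.34 + $25.27 + $212.29 + $34.96 + $1.15 + $9.58 + $62.97 + $37.91 + $14.38 = $514.48
Net pay = $958.40 − $514.48 = $443.92

$443.92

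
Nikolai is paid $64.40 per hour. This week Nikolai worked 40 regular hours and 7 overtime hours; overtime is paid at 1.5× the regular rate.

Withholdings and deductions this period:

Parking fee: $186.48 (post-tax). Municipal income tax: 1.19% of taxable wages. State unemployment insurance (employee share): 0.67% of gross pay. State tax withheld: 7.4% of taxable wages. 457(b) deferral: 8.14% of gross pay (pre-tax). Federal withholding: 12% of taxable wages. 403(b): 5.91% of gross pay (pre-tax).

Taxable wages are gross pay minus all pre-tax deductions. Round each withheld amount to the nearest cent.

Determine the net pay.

Regular pay: 40 × $64.40 = $2,576.00
Overtime pay: 7 × $64.40 × 1.5 = $676.20
Gross pay = $2,576.00 + $676.20 = $3,252.20
403(b): $3,252.20 × 0.0591 = $192.21
457(b) deferral: $3,252.20 × 0.0814 = $264.73
Pre-tax total = $192.21 + $264.73 = $456.94
Taxable wages = $3,252.20 − $456.94 = $2,795.26
Municipal income tax: $2,795.26 × 0.0119 = $33.26
State tax withheld: $2,795.26 × 0.074 = $206.85
Federal withholding: $2,795.26 × 0.12 = $335.43
State unemployment insurance (employee share): $3,252.20 × 0.0067 = $21.79
Parking fee: $186.48
Total deductions = $192.21 + $264.73 + $33.26 + $206.85 + $335.43 + $21.79 + $186.48 = $1,240.75
Net pay = $3,252.20 − $1,240.75 = $2,011.45

$2,011.45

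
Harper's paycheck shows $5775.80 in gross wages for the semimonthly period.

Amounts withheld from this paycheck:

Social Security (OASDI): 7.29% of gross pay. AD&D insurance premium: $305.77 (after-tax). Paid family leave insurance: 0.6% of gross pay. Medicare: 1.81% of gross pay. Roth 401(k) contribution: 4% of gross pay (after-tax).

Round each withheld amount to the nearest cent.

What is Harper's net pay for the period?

Paid family leave insurance: $5775.80 × 0.006 = $34.65
Medicare: $5775.80 × 0.0181 = $104.54
Social Security (OASDI): $5775.80 × 0.0729 = $421.06
AD&D insurance premium: $305.77
Roth 401(k) contribution: $5775.80 × 0.04 = $231.03
Total deductions = $34.65 + $104.54 + $421.06 + $305.77 + $231.03 = $1097.05
Net pay = $5775.80 − $1097.05 = $4678.75

$4678.75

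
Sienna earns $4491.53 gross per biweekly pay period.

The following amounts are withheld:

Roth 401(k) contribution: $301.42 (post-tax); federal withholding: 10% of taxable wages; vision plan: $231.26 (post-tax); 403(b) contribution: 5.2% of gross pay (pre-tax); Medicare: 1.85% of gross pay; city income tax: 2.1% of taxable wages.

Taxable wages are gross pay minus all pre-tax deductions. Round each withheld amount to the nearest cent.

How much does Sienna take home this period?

$3126.98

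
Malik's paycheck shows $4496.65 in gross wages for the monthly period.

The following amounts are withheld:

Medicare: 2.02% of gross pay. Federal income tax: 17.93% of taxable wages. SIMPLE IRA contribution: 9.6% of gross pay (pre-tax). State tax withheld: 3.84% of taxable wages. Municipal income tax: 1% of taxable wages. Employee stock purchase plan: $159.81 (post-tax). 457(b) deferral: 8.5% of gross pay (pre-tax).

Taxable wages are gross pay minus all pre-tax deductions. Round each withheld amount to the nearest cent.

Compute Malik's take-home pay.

$2593.54

SIMPLE IRA contribution: $4496.65 × 0.096 = $431.68
457(b) deferral: $4496.65 × 0.085 = $382.22
Pre-tax total = $431.68 + $382.22 = $813.90
Taxable wages = $4496.65 − $813.90 = $3682.75
Federal income tax: $3682.75 × 0.1793 = $660.32
State tax withheld: $3682.75 × 0.0384 = $141.42
Municipal income tax: $3682.75 × 0.01 = $36.83
Medicare: $4496.65 × 0.0202 = $90.83
Employee stock purchase plan: $159.81
Total deductions = $431.68 + $382.22 + $660.32 + $141.42 + $36.83 + $90.83 + $159.81 = $1903.11
Net pay = $4496.65 − $1903.11 = $2593.54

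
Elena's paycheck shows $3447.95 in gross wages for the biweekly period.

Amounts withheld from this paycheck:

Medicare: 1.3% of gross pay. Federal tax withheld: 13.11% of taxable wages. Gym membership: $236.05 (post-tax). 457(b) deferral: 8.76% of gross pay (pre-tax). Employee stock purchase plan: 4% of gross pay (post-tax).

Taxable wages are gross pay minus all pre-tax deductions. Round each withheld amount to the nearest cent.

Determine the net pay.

$2314.69

457(b) deferral: $3447.95 × 0.0876 = $302.04
Taxable wages = $3447.95 − $302.04 = $3145.91
Federal tax withheld: $3145.91 × 0.1311 = $412.43
Medicare: $3447.95 × 0.013 = $44.82
Employee stock purchase plan: $3447.95 × 0.04 = $137.92
Gym membership: $236.05
Total deductions = $302.04 + $412.43 + $44.82 + $137.92 + $236.05 = $1133.26
Net pay = $3447.95 − $1133.26 = $2314.69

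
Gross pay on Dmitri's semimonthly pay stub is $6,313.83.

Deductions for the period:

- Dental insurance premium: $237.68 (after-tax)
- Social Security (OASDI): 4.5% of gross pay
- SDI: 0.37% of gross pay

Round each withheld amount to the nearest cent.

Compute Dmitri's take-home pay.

$5,768.67

Social Security (OASDI): $6,313.83 × 0.045 = $284.12
SDI: $6,313.83 × 0.0037 = $23.36
Dental insurance premium: $237.68
Total deductions = $284.12 + $23.36 + $237.68 = $545.16
Net pay = $6,313.83 − $545.16 = $5,768.67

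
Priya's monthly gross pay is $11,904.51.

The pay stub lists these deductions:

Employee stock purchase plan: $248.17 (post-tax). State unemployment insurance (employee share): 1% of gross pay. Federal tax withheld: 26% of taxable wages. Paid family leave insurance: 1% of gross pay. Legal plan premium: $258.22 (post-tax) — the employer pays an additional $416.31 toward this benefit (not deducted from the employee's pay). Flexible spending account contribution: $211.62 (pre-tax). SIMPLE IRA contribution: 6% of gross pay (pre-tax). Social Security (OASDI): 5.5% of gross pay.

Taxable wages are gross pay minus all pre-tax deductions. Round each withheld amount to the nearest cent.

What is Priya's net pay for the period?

Flexible spending account contribution: $211.62
SIMPLE IRA contribution: $11,904.51 × 0.06 = $714.27
Pre-tax total = $211.62 + $714.27 = $925.89
Taxable wages = $11,904.51 − $925.89 = $10,978.62
Federal tax withheld: $10,978.62 × 0.26 = $2,854.44
State unemployment insurance (employee share): $11,904.51 × 0.01 = $119.05
Paid family leave insurance: $11,904.51 × 0.01 = $119.05
Social Security (OASDI): $11,904.51 × 0.055 = $654.75
Employee stock purchase plan: $248.17
Legal plan premium: $258.22
(Employer's $416.31 toward legal plan premium is not withheld from the employee.)
Total deductions = $211.62 + $714.27 + $2,854.44 + $119.05 + $119.05 + $654.75 + $248.17 + $258.22 = $5,179.57
Net pay = $11,904.51 − $5,179.57 = $6,724.94

$6,724.94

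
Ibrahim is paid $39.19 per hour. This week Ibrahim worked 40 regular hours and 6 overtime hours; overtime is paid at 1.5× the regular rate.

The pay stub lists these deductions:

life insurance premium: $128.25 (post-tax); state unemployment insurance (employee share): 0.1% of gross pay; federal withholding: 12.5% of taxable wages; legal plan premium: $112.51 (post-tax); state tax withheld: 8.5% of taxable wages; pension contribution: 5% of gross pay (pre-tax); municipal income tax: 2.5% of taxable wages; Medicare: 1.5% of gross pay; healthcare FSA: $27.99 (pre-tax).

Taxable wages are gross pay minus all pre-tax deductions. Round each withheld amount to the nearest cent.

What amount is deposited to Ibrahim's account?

Regular pay: 40 × $39.19 = $1,567.60
Overtime pay: 6 × $39.19 × 1.5 = $352.71
Gross pay = $1,567.60 + $352.71 = $1,920.31
Pension contribution: $1,920.31 × 0.05 = $96.02
Healthcare FSA: $27.99
Pre-tax total = $96.02 + $27.99 = $124.01
Taxable wages = $1,920.31 − $124.01 = $1,796.30
State tax withheld: $1,796.30 × 0.085 = $152.69
Municipal income tax: $1,796.30 × 0.025 = $44.91
Federal withholding: $1,796.30 × 0.125 = $224.54
Medicare: $1,920.31 × 0.015 = $28.80
State unemployment insurance (employee share): $1,920.31 × 0.001 = $1.92
Life insurance premium: $128.25
Legal plan premium: $112.51
Total deductions = $96.02 + $27.99 + $152.69 + $44.91 + $224.54 + $28.80 + $1.92 + $128.25 + $112.51 = $817.63
Net pay = $1,920.31 − $817.63 = $1,102.68

$1,102.68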